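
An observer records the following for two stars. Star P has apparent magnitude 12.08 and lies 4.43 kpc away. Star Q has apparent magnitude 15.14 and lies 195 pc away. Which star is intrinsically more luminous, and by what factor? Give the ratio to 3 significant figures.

Star P: d = 4.43 kpc = 4430 pc
Star P: M = m − 5 log₁₀ d + 5 = 12.08 − 5·3.6464 + 5 = -1.152
Star Q: M = m − 5 log₁₀ d + 5 = 15.14 − 5·2.2900 + 5 = 8.690
ΔM = M_P − M_Q = -1.152 − (8.690) = -9.842; smaller M is more luminous → Star P.
L ratio = 10^(0.4 |ΔM|) = 10^3.937 = 8644

Star P is more luminous, by a factor of 8640.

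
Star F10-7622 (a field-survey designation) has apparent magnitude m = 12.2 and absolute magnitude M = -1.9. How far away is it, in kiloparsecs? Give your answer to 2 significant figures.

d ≈ 6.6 kpc

Distance modulus: m − M = 12.2 − (-1.9) = 14.100
m − M = 5 log₁₀ d − 5
log₁₀ d = (m − M)/5 + 1 = 3.8200
d = 10^3.8200 = 6607 pc
= 6.607 kpc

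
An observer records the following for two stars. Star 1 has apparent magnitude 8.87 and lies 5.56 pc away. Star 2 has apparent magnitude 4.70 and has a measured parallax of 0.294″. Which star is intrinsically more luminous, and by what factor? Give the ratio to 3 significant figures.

Star 2 is more luminous, by a factor of 17.4.

Star 1: M = m − 5 log₁₀ d + 5 = 8.87 − 5·0.7451 + 5 = 10.145
Star 2: d = 1/p = 1/0.294″ = 3.401 pc
Star 2: M = m − 5 log₁₀ d + 5 = 4.70 − 5·0.5317 + 5 = 7.042
ΔM = M_1 − M_2 = 10.145 − (7.042) = 3.103; smaller M is more luminous → Star 2.
L ratio = 10^(0.4 |ΔM|) = 10^1.241 = 17.42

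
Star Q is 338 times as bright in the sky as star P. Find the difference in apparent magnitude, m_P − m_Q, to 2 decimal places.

m_P − m_Q ≈ 6.32

Pogson: Δm = −2.5 log₁₀(ratio) = −2.5 log₁₀(338) = −2.5 × 2.5289 = -6.322
Star Q is brighter so has the smaller magnitude: m_P − m_Q is positive.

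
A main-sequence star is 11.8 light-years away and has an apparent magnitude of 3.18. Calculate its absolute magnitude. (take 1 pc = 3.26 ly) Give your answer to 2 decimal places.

M ≈ 5.39

d = 11.8 ly / 3.26 = 3.620 pc
5 log₁₀(d/10 pc) = 5 log₁₀(3.620) − 5 = -2.207
M = m − 5 log₁₀(d/10) = 3.18 + 2.207 = 5.387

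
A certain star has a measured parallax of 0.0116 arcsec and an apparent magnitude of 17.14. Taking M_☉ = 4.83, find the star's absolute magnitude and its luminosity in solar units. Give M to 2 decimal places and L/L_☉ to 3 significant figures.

d = 1/p = 1/0.0116″ = 86.21 pc
M = m − 5 log₁₀ d + 5 = 17.14 − 5·1.9355 + 5 = 12.462
M − M_☉ = 12.462 − 4.83 = 7.632
L/L_☉ = 10^(−0.4 × 7.632) = 8.853×10^-4

M ≈ 12.46; L/L_☉ ≈ 8.85×10^-4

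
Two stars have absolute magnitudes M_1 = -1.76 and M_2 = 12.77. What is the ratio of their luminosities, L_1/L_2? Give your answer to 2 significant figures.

L_1/L_2 ≈ 650000

ΔM = M_1 − M_2 = -14.53
L_1/L_2 = 10^(−0.4 ΔM) = 10^5.812 = 648600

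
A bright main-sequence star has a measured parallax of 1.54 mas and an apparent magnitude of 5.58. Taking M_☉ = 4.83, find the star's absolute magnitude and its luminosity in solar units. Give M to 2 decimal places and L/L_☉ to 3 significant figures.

d = 1/p = 1000/1.54 mas = 649.4 pc
M = m − 5 log₁₀ d + 5 = 5.58 − 5·2.8125 + 5 = -3.482
M − M_☉ = -3.482 − 4.83 = -8.312
L/L_☉ = 10^(−0.4 × -8.312) = 2113

M ≈ -3.48; L/L_☉ ≈ 2110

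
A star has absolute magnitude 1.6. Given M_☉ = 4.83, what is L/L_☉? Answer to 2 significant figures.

L/L_☉ ≈ 20

M − M_☉ = 1.6 − 4.83 = -3.230
L/L_☉ = 10^(−0.4 (M − M_☉)) = 10^1.292 = 19.59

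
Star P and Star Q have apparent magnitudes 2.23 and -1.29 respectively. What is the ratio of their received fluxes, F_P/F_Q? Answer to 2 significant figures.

Δm = 2.23 − (-1.29) = 3.52
Flux ratio = 10^(−0.4 Δm) = 10^(−0.4 × 3.52) = 10^-1.408 = 0.03908

F_P/F_Q ≈ 0.039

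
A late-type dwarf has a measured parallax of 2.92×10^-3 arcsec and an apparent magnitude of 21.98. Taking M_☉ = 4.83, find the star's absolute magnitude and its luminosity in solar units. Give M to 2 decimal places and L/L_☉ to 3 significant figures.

M ≈ 14.31; L/L_☉ ≈ 1.62×10^-4

d = 1/p = 1/2.92×10^-3″ = 342.5 pc
M = m − 5 log₁₀ d + 5 = 21.98 − 5·2.5346 + 5 = 14.307
M − M_☉ = 14.307 − 4.83 = 9.477
L/L_☉ = 10^(−0.4 × 9.477) = 1.619×10^-4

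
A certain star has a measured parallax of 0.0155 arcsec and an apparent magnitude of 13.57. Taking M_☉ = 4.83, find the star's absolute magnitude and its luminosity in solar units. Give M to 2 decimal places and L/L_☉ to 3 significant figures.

M ≈ 9.52; L/L_☉ ≈ 0.0133

d = 1/p = 1/0.0155″ = 64.52 pc
M = m − 5 log₁₀ d + 5 = 13.57 − 5·1.8097 + 5 = 9.522
M − M_☉ = 9.522 − 4.83 = 4.692
L/L_☉ = 10^(−0.4 × 4.692) = 0.01328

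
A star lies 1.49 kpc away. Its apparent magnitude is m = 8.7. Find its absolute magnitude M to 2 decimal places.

d = 1.49 kpc = 1490 pc
5 log₁₀(d/10 pc) = 5 log₁₀(1490) − 5 = 10.866
M = m − 5 log₁₀(d/10) = 8.7 − 10.866 = -2.166

M ≈ -2.17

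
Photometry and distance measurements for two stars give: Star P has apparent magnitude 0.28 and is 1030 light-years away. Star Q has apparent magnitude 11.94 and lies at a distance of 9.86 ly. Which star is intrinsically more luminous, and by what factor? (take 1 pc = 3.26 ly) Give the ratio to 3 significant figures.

Star P: d = 1030 ly / 3.26 = 316.0 pc
Star P: M = m − 5 log₁₀ d + 5 = 0.28 − 5·2.4996 + 5 = -7.218
Star Q: d = 9.86 ly / 3.26 = 3.025 pc
Star Q: M = m − 5 log₁₀ d + 5 = 11.94 − 5·0.4807 + 5 = 14.537
ΔM = M_P − M_Q = -7.218 − (14.537) = -21.755; smaller M is more luminous → Star P.
L ratio = 10^(0.4 |ΔM|) = 10^8.702 = 5.034×10^8

Star P is more luminous, by a factor of 5.03×10^8.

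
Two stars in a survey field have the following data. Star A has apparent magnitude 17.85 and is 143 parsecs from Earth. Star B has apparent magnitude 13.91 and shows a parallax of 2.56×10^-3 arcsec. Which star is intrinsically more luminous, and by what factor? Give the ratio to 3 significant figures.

Star B is more luminous, by a factor of 281.

Star A: M = m − 5 log₁₀ d + 5 = 17.85 − 5·2.1553 + 5 = 12.073
Star B: d = 1/p = 1/2.56×10^-3″ = 390.6 pc
Star B: M = m − 5 log₁₀ d + 5 = 13.91 − 5·2.5918 + 5 = 5.951
ΔM = M_A − M_B = 12.073 − (5.951) = 6.122; smaller M is more luminous → Star B.
L ratio = 10^(0.4 |ΔM|) = 10^2.449 = 281.1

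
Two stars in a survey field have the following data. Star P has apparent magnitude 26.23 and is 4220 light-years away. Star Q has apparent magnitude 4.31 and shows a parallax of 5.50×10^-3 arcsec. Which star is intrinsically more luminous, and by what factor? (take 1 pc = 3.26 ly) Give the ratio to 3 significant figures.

Star Q is more luminous, by a factor of 1.16×10^7.

Star P: d = 4220 ly / 3.26 = 1294 pc
Star P: M = m − 5 log₁₀ d + 5 = 26.23 − 5·3.1121 + 5 = 15.670
Star Q: d = 1/p = 1/5.50×10^-3″ = 181.8 pc
Star Q: M = m − 5 log₁₀ d + 5 = 4.31 − 5·2.2596 + 5 = -1.988
ΔM = M_P − M_Q = 15.670 − (-1.988) = 17.658; smaller M is more luminous → Star Q.
L ratio = 10^(0.4 |ΔM|) = 10^7.063 = 1.156×10^7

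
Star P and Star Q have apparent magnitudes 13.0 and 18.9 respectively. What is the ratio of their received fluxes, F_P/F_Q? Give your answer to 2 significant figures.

F_P/F_Q ≈ 230

Magnitude difference = -5.9
Flux ratio = 10^(−0.4 Δm) = 10^(−0.4 × -5.9) = 10^2.360 = 229.1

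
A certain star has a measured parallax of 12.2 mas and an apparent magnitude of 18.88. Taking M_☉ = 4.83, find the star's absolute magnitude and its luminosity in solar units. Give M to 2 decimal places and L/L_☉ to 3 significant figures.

d = 1/p = 1000/12.2 mas = 81.97 pc
M = m − 5 log₁₀ d + 5 = 18.88 − 5·1.9136 + 5 = 14.312
M − M_☉ = 14.312 − 4.83 = 9.482
L/L_☉ = 10^(−0.4 × 9.482) = 1.612×10^-4

M ≈ 14.31; L/L_☉ ≈ 1.61×10^-4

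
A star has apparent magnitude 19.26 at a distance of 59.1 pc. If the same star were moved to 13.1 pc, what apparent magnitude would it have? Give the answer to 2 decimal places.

Flux ∝ 1/d², so Δm = 5 log₁₀(d₂/d₁) = 5 log₁₀(13.1/59.1) = -3.272
m₂ = m₁ + Δm = 19.26 + (-3.272) = 15.988

m ≈ 15.99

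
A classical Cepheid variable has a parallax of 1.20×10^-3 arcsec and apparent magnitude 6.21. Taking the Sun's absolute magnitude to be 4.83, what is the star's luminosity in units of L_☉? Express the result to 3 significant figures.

L/L_☉ ≈ 1950

d = 1/p = 1/1.20×10^-3″ = 833.3 pc
M = m − 5 log₁₀ d + 5 = 6.21 − 5·2.9208 + 5 = -3.394
M − M_☉ = -3.394 − 4.83 = -8.224
L/L_☉ = 10^(−0.4 × -8.224) = 1948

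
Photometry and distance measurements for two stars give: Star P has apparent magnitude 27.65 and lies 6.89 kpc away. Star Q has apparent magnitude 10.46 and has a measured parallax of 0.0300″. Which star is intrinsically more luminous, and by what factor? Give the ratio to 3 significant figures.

Star Q is more luminous, by a factor of 176.

Star P: d = 6.89 kpc = 6890 pc
Star P: M = m − 5 log₁₀ d + 5 = 27.65 − 5·3.8382 + 5 = 13.459
Star Q: d = 1/p = 1/0.0300″ = 33.33 pc
Star Q: M = m − 5 log₁₀ d + 5 = 10.46 − 5·1.5229 + 5 = 7.846
ΔM = M_P − M_Q = 13.459 − (7.846) = 5.613; smaller M is more luminous → Star Q.
L ratio = 10^(0.4 |ΔM|) = 10^2.245 = 175.9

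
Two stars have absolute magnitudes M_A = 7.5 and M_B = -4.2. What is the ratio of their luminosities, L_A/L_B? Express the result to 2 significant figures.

ΔM = M_A − M_B = 11.7
L_A/L_B = 10^(−0.4 ΔM) = 10^-4.680 = 2.089×10^-5

L_A/L_B ≈ 2.1×10^-5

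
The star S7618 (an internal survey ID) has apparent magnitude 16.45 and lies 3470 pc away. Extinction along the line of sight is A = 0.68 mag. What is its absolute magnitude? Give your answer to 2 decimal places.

5 log₁₀(d/10 pc) = 5 log₁₀(3470) − 5 = 12.702
M = m − 5 log₁₀(d/10) − A = 16.45 − 12.702 − 0.68 = 3.068

M ≈ 3.07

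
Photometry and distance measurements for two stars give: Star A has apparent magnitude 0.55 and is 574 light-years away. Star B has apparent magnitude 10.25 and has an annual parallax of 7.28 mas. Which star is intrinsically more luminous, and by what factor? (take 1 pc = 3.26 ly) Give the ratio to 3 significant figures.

Star A is more luminous, by a factor of 12500.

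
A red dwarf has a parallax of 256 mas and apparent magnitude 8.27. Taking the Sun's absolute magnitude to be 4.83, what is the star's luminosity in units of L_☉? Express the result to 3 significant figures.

L/L_☉ ≈ 6.42×10^-3

d = 1/p = 1000/256 mas = 3.906 pc
M = m − 5 log₁₀ d + 5 = 8.27 − 5·0.5918 + 5 = 10.311
M − M_☉ = 10.311 − 4.83 = 5.481
L/L_☉ = 10^(−0.4 × 5.481) = 6.420×10^-3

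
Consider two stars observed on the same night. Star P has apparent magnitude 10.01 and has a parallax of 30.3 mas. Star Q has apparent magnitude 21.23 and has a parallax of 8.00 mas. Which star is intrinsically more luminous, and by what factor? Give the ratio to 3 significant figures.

Star P is more luminous, by a factor of 2140.

Star P: p = 30.3 mas = 0.0303″ → d = 1/p = 33.00 pc
Star P: M = m − 5 log₁₀ d + 5 = 10.01 − 5·1.5186 + 5 = 7.417
Star Q: p = 8.00 mas = 8.00×10^-3″ → d = 1/p = 125.0 pc
Star Q: M = m − 5 log₁₀ d + 5 = 21.23 − 5·2.0969 + 5 = 15.745
ΔM = M_P − M_Q = 7.417 − (15.745) = -8.328; smaller M is more luminous → Star P.
L ratio = 10^(0.4 |ΔM|) = 10^3.331 = 2144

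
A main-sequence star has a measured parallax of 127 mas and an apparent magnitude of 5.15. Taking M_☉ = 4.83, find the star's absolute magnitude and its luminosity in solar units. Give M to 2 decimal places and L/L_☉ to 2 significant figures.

M ≈ 5.67; L/L_☉ ≈ 0.46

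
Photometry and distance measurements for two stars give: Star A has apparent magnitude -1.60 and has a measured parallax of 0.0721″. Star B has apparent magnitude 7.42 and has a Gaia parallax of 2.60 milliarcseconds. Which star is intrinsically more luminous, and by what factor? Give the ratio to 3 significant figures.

Star A is more luminous, by a factor of 5.27.

Star A: d = 1/p = 1/0.0721″ = 13.87 pc
Star A: M = m − 5 log₁₀ d + 5 = -1.60 − 5·1.1421 + 5 = -2.310
Star B: p = 2.60 mas = 2.60×10^-3″ → d = 1/p = 384.6 pc
Star B: M = m − 5 log₁₀ d + 5 = 7.42 − 5·2.5850 + 5 = -0.505
ΔM = M_A − M_B = -2.310 − (-0.505) = -1.805; smaller M is more luminous → Star A.
L ratio = 10^(0.4 |ΔM|) = 10^0.722 = 5.273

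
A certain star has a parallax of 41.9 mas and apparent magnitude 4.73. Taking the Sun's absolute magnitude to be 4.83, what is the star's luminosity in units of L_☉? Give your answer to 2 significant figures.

d = 1/p = 1000/41.9 mas = 23.87 pc
M = m − 5 log₁₀ d + 5 = 4.73 − 5·1.3778 + 5 = 2.841
M − M_☉ = 2.841 − 4.83 = -1.989
L/L_☉ = 10^(−0.4 × -1.989) = 6.246

L/L_☉ ≈ 6.2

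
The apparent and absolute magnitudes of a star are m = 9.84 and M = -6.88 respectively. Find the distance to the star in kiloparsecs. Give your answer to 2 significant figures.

d ≈ 22 kpc

Distance modulus: m − M = 9.84 − (-6.88) = 16.720
m − M = 5 log₁₀ d − 5
log₁₀ d = (m − M)/5 + 1 = 4.3440
d = 10^4.3440 = 22080 pc
= 22.08 kpc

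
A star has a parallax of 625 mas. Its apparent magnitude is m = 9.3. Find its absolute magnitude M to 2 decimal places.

M ≈ 13.28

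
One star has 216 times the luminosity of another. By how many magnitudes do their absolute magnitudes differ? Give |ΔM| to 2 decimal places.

Pogson: ΔM = −2.5 log₁₀(ratio) = −2.5 log₁₀(216) = −2.5 × 2.3345 = -5.836

|ΔM| ≈ 5.84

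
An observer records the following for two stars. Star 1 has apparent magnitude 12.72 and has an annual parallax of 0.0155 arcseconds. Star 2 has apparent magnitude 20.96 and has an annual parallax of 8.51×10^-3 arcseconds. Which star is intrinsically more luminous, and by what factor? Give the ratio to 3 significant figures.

Star 1 is more luminous, by a factor of 596.

Star 1: d = 1/p = 1/0.0155″ = 64.52 pc
Star 1: M = m − 5 log₁₀ d + 5 = 12.72 − 5·1.8097 + 5 = 8.672
Star 2: d = 1/p = 1/8.51×10^-3″ = 117.5 pc
Star 2: M = m − 5 log₁₀ d + 5 = 20.96 − 5·2.0701 + 5 = 15.610
ΔM = M_1 − M_2 = 8.672 − (15.610) = -6.938; smaller M is more luminous → Star 1.
L ratio = 10^(0.4 |ΔM|) = 10^2.775 = 595.9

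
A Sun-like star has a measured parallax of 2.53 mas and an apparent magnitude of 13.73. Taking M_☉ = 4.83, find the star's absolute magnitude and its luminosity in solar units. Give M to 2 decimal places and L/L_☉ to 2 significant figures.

M ≈ 5.75; L/L_☉ ≈ 0.43

d = 1/p = 1000/2.53 mas = 395.3 pc
M = m − 5 log₁₀ d + 5 = 13.73 − 5·2.5969 + 5 = 5.746
M − M_☉ = 5.746 − 4.83 = 0.916
L/L_☉ = 10^(−0.4 × 0.916) = 0.4303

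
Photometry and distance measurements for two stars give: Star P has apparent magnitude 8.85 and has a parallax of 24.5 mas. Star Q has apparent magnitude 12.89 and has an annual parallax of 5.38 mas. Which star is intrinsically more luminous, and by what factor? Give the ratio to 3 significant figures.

Star P: p = 24.5 mas = 0.0245″ → d = 1/p = 40.82 pc
Star P: M = m − 5 log₁₀ d + 5 = 8.85 − 5·1.6108 + 5 = 5.796
Star Q: p = 5.38 mas = 5.38×10^-3″ → d = 1/p = 185.9 pc
Star Q: M = m − 5 log₁₀ d + 5 = 12.89 − 5·2.2692 + 5 = 6.544
ΔM = M_P − M_Q = 5.796 − (6.544) = -0.748; smaller M is more luminous → Star P.
L ratio = 10^(0.4 |ΔM|) = 10^0.299 = 1.992

Star P is more luminous, by a factor of 1.99.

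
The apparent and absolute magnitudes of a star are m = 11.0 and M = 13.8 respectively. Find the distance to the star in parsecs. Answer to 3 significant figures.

d ≈ 2.75 pc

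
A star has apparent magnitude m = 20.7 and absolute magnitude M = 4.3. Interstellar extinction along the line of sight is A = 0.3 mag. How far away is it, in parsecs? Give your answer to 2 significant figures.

m − M = 5 log₁₀(d/10 pc) + A  ⇒  20.7 − (4.3) − 0.3 = 5 log₁₀(d/10)
16.100 = 5 log₁₀(d/10)
log₁₀ d = (m − M − A)/5 + 1 = 4.2200
d = 10^4.2200 = 16600 pc

d ≈ 17000 pc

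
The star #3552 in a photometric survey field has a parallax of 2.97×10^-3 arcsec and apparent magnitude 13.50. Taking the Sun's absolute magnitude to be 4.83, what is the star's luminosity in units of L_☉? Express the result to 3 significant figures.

d = 1/p = 1/2.97×10^-3″ = 336.7 pc
M = m − 5 log₁₀ d + 5 = 13.50 − 5·2.5272 + 5 = 5.864
M − M_☉ = 5.864 − 4.83 = 1.034
L/L_☉ = 10^(−0.4 × 1.034) = 0.3859

L/L_☉ ≈ 0.386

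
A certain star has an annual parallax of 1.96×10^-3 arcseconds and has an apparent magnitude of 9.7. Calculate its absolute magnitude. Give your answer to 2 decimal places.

M ≈ 1.16

d = 1/p = 1/1.96×10^-3″ = 510.2 pc
5 log₁₀(d/10 pc) = 5 log₁₀(510.2) − 5 = 8.539
M = m − 5 log₁₀(d/10) = 9.7 − 8.539 = 1.161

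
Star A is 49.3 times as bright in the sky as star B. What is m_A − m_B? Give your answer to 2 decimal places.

Pogson: Δm = −2.5 log₁₀(ratio) = −2.5 log₁₀(49.3) = −2.5 × 1.6928 = -4.232
Star A is brighter, so it has the smaller magnitude: the difference is negative.

m_A − m_B ≈ -4.23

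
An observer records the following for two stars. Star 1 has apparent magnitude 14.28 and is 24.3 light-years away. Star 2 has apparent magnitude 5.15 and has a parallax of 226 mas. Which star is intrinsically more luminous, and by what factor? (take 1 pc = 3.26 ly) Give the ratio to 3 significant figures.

Star 1: d = 24.3 ly / 3.26 = 7.454 pc
Star 1: M = m − 5 log₁₀ d + 5 = 14.28 − 5·0.8724 + 5 = 14.918
Star 2: p = 226 mas = 0.226″ → d = 1/p = 4.425 pc
Star 2: M = m − 5 log₁₀ d + 5 = 5.15 − 5·0.6459 + 5 = 6.921
ΔM = M_1 − M_2 = 14.918 − (6.921) = 7.998; smaller M is more luminous → Star 2.
L ratio = 10^(0.4 |ΔM|) = 10^3.199 = 1581

Star 2 is more luminous, by a factor of 1580.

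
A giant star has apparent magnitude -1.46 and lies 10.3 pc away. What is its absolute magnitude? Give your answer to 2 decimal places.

M ≈ -1.52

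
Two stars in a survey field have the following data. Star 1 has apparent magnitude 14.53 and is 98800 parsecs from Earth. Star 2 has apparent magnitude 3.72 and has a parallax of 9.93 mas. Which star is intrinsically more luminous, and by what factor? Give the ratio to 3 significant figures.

Star 1: M = m − 5 log₁₀ d + 5 = 14.53 − 5·4.9948 + 5 = -5.444
Star 2: p = 9.93 mas = 9.93×10^-3″ → d = 1/p = 100.7 pc
Star 2: M = m − 5 log₁₀ d + 5 = 3.72 − 5·2.0031 + 5 = -1.295
ΔM = M_1 − M_2 = -5.444 − (-1.295) = -4.149; smaller M is more luminous → Star 1.
L ratio = 10^(0.4 |ΔM|) = 10^1.659 = 45.65

Star 1 is more luminous, by a factor of 45.6.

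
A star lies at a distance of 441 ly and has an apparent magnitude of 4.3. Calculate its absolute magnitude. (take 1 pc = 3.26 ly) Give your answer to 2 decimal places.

M ≈ -1.36

d = 441 ly / 3.26 = 135.3 pc
5 log₁₀(d/10 pc) = 5 log₁₀(135.3) − 5 = 5.656
M = m − 5 log₁₀(d/10) = 4.3 − 5.656 = -1.356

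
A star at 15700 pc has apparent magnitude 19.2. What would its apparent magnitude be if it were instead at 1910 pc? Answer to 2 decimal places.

m ≈ 14.63

Flux ∝ 1/d², so Δm = 5 log₁₀(d₂/d₁) = 5 log₁₀(1910/15700) = -4.574
m₂ = m₁ + Δm = 19.2 + (-4.574) = 14.626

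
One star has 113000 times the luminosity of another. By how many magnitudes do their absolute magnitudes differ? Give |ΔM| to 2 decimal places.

Pogson: ΔM = −2.5 log₁₀(ratio) = −2.5 log₁₀(113000) = −2.5 × 5.0531 = -12.633

|ΔM| ≈ 12.63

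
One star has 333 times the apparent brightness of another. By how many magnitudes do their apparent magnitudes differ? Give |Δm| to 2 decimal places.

Pogson: Δm = −2.5 log₁₀(ratio) = −2.5 log₁₀(333) = −2.5 × 2.5224 = -6.306

|Δm| ≈ 6.31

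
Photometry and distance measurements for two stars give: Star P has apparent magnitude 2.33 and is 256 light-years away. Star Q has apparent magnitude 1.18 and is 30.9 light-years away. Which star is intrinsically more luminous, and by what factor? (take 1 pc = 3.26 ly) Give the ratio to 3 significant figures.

Star P is more luminous, by a factor of 23.8.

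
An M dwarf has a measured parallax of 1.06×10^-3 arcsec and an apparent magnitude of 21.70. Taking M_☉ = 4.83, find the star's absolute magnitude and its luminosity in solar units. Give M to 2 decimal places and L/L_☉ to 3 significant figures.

M ≈ 11.83; L/L_☉ ≈ 1.59×10^-3

d = 1/p = 1/1.06×10^-3″ = 943.4 pc
M = m − 5 log₁₀ d + 5 = 21.70 − 5·2.9747 + 5 = 11.827
M − M_☉ = 11.827 − 4.83 = 6.997
L/L_☉ = 10^(−0.4 × 6.997) = 1.590×10^-3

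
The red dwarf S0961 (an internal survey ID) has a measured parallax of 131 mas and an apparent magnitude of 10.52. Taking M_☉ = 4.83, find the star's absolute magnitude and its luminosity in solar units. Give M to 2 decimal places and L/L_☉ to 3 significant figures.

M ≈ 11.11; L/L_☉ ≈ 3.09×10^-3

d = 1/p = 1000/131 mas = 7.634 pc
M = m − 5 log₁₀ d + 5 = 10.52 − 5·0.8827 + 5 = 11.106
M − M_☉ = 11.106 − 4.83 = 6.276
L/L_☉ = 10^(−0.4 × 6.276) = 3.086×10^-3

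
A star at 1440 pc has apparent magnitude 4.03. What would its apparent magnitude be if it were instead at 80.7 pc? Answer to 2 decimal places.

Flux ∝ 1/d², so Δm = 5 log₁₀(d₂/d₁) = 5 log₁₀(80.7/1440) = -6.257
m₂ = m₁ + Δm = 4.03 + (-6.257) = -2.227

m ≈ -2.23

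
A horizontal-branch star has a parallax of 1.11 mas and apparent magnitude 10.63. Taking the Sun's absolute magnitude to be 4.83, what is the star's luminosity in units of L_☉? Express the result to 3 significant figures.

d = 1/p = 1000/1.11 mas = 900.9 pc
M = m − 5 log₁₀ d + 5 = 10.63 − 5·2.9547 + 5 = 0.857
M − M_☉ = 0.857 − 4.83 = -3.973
L/L_☉ = 10^(−0.4 × -3.973) = 38.85

L/L_☉ ≈ 38.8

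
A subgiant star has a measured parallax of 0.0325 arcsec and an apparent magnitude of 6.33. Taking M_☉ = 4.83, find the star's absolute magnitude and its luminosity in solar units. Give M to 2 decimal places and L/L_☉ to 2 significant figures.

d = 1/p = 1/0.0325″ = 30.77 pc
M = m − 5 log₁₀ d + 5 = 6.33 − 5·1.4881 + 5 = 3.889
M − M_☉ = 3.889 − 4.83 = -0.941
L/L_☉ = 10^(−0.4 × -0.941) = 2.378

M ≈ 3.89; L/L_☉ ≈ 2.4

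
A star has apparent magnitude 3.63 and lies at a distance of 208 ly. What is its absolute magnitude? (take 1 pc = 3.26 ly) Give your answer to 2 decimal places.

d = 208 ly / 3.26 = 63.80 pc
5 log₁₀(d/10 pc) = 5 log₁₀(63.80) − 5 = 4.024
M = m − 5 log₁₀(d/10) = 3.63 − 4.024 = -0.394

M ≈ -0.39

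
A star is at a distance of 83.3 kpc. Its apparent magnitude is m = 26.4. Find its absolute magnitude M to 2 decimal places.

M ≈ 6.80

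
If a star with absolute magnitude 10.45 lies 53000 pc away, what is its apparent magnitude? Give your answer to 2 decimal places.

m ≈ 29.07

m = M + 5 log₁₀ d − 5 = 10.45 + 5·4.7243 − 5 = 29.071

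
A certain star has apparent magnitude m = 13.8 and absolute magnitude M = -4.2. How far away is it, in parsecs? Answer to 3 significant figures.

μ = m − M = 18.000
m − M = 5 log₁₀ d − 5
log₁₀ d = (m − M)/5 + 1 = 4.6000
d = 10^4.6000 = 39810 pc

d ≈ 39800 pc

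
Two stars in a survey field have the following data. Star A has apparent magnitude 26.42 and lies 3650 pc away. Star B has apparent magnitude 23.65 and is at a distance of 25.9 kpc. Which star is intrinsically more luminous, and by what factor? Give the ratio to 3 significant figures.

Star B is more luminous, by a factor of 646.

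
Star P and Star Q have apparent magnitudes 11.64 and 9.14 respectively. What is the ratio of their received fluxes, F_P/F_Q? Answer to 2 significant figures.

F_P/F_Q ≈ 0.10

Δm = 11.64 − (9.14) = 2.50
Flux ratio = 10^(−0.4 Δm) = 10^(−0.4 × 2.50) = 10^-1.000 = 0.1000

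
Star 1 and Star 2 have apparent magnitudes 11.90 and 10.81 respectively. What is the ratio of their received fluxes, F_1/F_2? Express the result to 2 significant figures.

F_1/F_2 ≈ 0.37

Δm = 11.90 − (10.81) = 1.09
Flux ratio = 10^(−0.4 Δm) = 10^(−0.4 × 1.09) = 10^-0.436 = 0.3664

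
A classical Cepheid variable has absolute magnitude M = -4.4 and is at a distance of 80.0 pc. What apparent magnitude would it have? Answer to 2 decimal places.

m ≈ 0.12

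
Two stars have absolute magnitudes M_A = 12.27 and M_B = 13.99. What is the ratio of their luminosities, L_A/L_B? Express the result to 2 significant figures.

ΔM = M_A − M_B = -1.72
L_A/L_B = 10^(−0.4 ΔM) = 10^0.688 = 4.875

L_A/L_B ≈ 4.9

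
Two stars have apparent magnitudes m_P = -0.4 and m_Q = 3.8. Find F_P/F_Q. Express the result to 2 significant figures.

F_P/F_Q ≈ 48

Δm = -0.4 − (3.8) = -4.2
Flux ratio = 10^(−0.4 Δm) = 10^(−0.4 × -4.2) = 10^1.680 = 47.86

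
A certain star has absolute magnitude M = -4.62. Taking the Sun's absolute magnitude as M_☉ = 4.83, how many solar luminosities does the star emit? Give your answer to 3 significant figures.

L/L_☉ ≈ 6030

M − M_☉ = -4.62 − 4.83 = -9.450
L/L_☉ = 10^(−0.4 (M − M_☉)) = 10^3.780 = 6026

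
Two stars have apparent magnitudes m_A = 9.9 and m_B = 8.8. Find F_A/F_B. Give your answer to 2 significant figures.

Δm = 9.9 − (8.8) = 1.1
Flux ratio = 10^(−0.4 Δm) = 10^(−0.4 × 1.1) = 10^-0.440 = 0.3631

F_A/F_B ≈ 0.36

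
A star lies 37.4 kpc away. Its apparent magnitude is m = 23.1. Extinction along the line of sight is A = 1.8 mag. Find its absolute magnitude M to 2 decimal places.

M ≈ 3.44

d = 37.4 kpc = 37400 pc
5 log₁₀(d/10 pc) = 5 log₁₀(37400) − 5 = 17.864
M = m − 5 log₁₀(d/10) − A = 23.1 − 17.864 − 1.8 = 3.436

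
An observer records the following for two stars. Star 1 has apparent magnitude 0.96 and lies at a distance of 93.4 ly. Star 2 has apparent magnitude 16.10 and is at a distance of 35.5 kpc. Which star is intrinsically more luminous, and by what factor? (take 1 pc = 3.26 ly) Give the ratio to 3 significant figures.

Star 2 is more luminous, by a factor of 1.35.

Star 1: d = 93.4 ly / 3.26 = 28.65 pc
Star 1: M = m − 5 log₁₀ d + 5 = 0.96 − 5·1.4571 + 5 = -1.326
Star 2: d = 35.5 kpc = 35500 pc
Star 2: M = m − 5 log₁₀ d + 5 = 16.10 − 5·4.5502 + 5 = -1.651
ΔM = M_1 − M_2 = -1.326 − (-1.651) = 0.325; smaller M is more luminous → Star 2.
L ratio = 10^(0.4 |ΔM|) = 10^0.130 = 1.350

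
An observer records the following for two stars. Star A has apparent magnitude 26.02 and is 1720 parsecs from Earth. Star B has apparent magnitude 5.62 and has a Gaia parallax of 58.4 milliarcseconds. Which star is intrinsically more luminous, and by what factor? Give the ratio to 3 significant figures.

Star A: M = m − 5 log₁₀ d + 5 = 26.02 − 5·3.2355 + 5 = 14.842
Star B: p = 58.4 mas = 0.0584″ → d = 1/p = 17.12 pc
Star B: M = m − 5 log₁₀ d + 5 = 5.62 − 5·1.2336 + 5 = 4.452
ΔM = M_A − M_B = 14.842 − (4.452) = 10.390; smaller M is more luminous → Star B.
L ratio = 10^(0.4 |ΔM|) = 10^4.156 = 14330

Star B is more luminous, by a factor of 14300.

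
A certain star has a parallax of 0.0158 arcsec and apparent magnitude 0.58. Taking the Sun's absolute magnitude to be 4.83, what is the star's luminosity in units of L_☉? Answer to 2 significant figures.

L/L_☉ ≈ 2000

d = 1/p = 1/0.0158″ = 63.29 pc
M = m − 5 log₁₀ d + 5 = 0.58 − 5·1.8013 + 5 = -3.427
M − M_☉ = -3.427 − 4.83 = -8.257
L/L_☉ = 10^(−0.4 × -8.257) = 2008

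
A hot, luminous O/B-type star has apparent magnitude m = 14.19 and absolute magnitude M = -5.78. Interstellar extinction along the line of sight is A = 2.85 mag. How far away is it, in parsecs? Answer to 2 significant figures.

d ≈ 27000 pc

m − M = 5 log₁₀(d/10 pc) + A  ⇒  14.19 − (-5.78) − 2.85 = 5 log₁₀(d/10)
17.120 = 5 log₁₀(d/10)
log₁₀ d = (m − M − A)/5 + 1 = 4.4240
d = 10^4.4240 = 26550 pc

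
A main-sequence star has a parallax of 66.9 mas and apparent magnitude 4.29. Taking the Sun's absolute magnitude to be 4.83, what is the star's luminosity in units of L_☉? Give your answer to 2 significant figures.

L/L_☉ ≈ 3.7

d = 1/p = 1000/66.9 mas = 14.95 pc
M = m − 5 log₁₀ d + 5 = 4.29 − 5·1.1746 + 5 = 3.417
M − M_☉ = 3.417 − 4.83 = -1.413
L/L_☉ = 10^(−0.4 × -1.413) = 3.674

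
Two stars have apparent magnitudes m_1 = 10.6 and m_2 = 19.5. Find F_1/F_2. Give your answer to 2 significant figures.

F_1/F_2 ≈ 3600

Δm = 10.6 − (19.5) = -8.9
Flux ratio = 10^(−0.4 Δm) = 10^(−0.4 × -8.9) = 10^3.560 = 3631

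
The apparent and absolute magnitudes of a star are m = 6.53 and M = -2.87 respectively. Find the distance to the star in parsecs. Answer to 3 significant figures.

d ≈ 759 pc

μ = m − M = 9.400
m − M = 5 log₁₀ d − 5
log₁₀ d = (m − M)/5 + 1 = 2.8800
d = 10^2.8800 = 758.6 pc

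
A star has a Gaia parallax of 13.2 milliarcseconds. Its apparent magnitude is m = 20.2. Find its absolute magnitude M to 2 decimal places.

p = 13.2 mas = 0.0132″ → d = 1/p = 75.76 pc
5 log₁₀(d/10 pc) = 5 log₁₀(75.76) − 5 = 4.397
M = m − 5 log₁₀(d/10) = 20.2 − 4.397 = 15.803

M ≈ 15.80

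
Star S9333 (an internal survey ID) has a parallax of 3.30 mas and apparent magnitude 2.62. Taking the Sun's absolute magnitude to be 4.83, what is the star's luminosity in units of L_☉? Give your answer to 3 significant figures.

L/L_☉ ≈ 7030

d = 1/p = 1000/3.30 mas = 303.0 pc
M = m − 5 log₁₀ d + 5 = 2.62 − 5·2.4815 + 5 = -4.787
M − M_☉ = -4.787 − 4.83 = -9.617
L/L_☉ = 10^(−0.4 × -9.617) = 7030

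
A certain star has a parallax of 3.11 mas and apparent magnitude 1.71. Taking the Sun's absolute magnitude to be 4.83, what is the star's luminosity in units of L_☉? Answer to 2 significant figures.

L/L_☉ ≈ 18000

d = 1/p = 1000/3.11 mas = 321.5 pc
M = m − 5 log₁₀ d + 5 = 1.71 − 5·2.5072 + 5 = -5.826
M − M_☉ = -5.826 − 4.83 = -10.656
L/L_☉ = 10^(−0.4 × -10.656) = 18300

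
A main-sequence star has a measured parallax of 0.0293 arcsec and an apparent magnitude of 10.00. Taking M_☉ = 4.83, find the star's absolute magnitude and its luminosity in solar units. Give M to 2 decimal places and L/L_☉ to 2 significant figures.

d = 1/p = 1/0.0293″ = 34.13 pc
M = m − 5 log₁₀ d + 5 = 10.00 − 5·1.5331 + 5 = 7.334
M − M_☉ = 7.334 − 4.83 = 2.504
L/L_☉ = 10^(−0.4 × 2.504) = 0.09960

M ≈ 7.33; L/L_☉ ≈ 0.10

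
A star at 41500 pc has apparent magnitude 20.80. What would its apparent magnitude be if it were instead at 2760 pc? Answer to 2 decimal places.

Flux ∝ 1/d², so Δm = 5 log₁₀(d₂/d₁) = 5 log₁₀(2760/41500) = -5.886
m₂ = m₁ + Δm = 20.80 + (-5.886) = 14.914

m ≈ 14.91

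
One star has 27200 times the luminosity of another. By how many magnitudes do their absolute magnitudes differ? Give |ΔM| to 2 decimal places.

|ΔM| ≈ 11.09

Pogson: ΔM = −2.5 log₁₀(ratio) = −2.5 log₁₀(27200) = −2.5 × 4.4346 = -11.086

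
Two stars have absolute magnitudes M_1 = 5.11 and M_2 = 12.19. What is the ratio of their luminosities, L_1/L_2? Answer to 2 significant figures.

ΔM = M_1 − M_2 = -7.08
L_1/L_2 = 10^(−0.4 ΔM) = 10^2.832 = 679.2

L_1/L_2 ≈ 680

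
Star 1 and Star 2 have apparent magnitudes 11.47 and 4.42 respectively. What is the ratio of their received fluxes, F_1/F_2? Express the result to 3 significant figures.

F_1/F_2 ≈ 1.51×10^-3

Magnitude difference = 7.05
Flux ratio = 10^(−0.4 Δm) = 10^(−0.4 × 7.05) = 10^-2.820 = 1.514×10^-3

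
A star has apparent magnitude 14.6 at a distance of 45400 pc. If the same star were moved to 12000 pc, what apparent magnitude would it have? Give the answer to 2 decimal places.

m ≈ 11.71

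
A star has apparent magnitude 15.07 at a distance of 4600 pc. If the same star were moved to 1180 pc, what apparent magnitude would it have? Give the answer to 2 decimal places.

Flux ∝ 1/d², so Δm = 5 log₁₀(d₂/d₁) = 5 log₁₀(1180/4600) = -2.954
m₂ = m₁ + Δm = 15.07 + (-2.954) = 12.116

m ≈ 12.12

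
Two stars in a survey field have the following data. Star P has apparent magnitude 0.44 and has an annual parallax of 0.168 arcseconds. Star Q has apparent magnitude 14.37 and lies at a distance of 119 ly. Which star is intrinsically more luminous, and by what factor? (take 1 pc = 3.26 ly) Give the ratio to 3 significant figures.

Star P: d = 1/p = 1/0.168″ = 5.952 pc
Star P: M = m − 5 log₁₀ d + 5 = 0.44 − 5·0.7747 + 5 = 1.567
Star Q: d = 119 ly / 3.26 = 36.50 pc
Star Q: M = m − 5 log₁₀ d + 5 = 14.37 − 5·1.5623 + 5 = 11.558
ΔM = M_P − M_Q = 1.567 − (11.558) = -9.992; smaller M is more luminous → Star P.
L ratio = 10^(0.4 |ΔM|) = 10^3.997 = 9925

Star P is more luminous, by a factor of 9920.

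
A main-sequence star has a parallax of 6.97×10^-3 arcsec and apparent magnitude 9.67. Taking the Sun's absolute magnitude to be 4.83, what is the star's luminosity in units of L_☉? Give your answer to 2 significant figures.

L/L_☉ ≈ 2.4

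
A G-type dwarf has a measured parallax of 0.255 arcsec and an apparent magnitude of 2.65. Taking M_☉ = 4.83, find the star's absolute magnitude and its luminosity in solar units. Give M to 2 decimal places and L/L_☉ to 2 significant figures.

d = 1/p = 1/0.255″ = 3.922 pc
M = m − 5 log₁₀ d + 5 = 2.65 − 5·0.5935 + 5 = 4.683
M − M_☉ = 4.683 − 4.83 = -0.147
L/L_☉ = 10^(−0.4 × -0.147) = 1.145

M ≈ 4.68; L/L_☉ ≈ 1.1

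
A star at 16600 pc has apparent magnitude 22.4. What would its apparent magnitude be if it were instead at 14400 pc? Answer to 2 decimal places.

Flux ∝ 1/d², so Δm = 5 log₁₀(d₂/d₁) = 5 log₁₀(14400/16600) = -0.309
m₂ = m₁ + Δm = 22.4 + (-0.309) = 22.091

m ≈ 22.09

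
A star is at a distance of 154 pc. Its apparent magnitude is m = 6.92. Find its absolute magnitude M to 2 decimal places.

M ≈ 0.98

5 log₁₀(d/10 pc) = 5 log₁₀(154.0) − 5 = 5.938
M = m − 5 log₁₀(d/10) = 6.92 − 5.938 = 0.982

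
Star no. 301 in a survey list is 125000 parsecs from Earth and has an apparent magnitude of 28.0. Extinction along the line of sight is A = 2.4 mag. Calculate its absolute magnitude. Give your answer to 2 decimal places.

5 log₁₀(d/10 pc) = 5 log₁₀(125000) − 5 = 20.485
M = m − 5 log₁₀(d/10) − A = 28.0 − 20.485 − 2.4 = 5.115

M ≈ 5.12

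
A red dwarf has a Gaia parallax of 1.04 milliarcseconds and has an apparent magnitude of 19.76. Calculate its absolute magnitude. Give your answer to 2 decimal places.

p = 1.04 mas = 1.04×10^-3″ → d = 1/p = 961.5 pc
5 log₁₀(d/10 pc) = 5 log₁₀(961.5) − 5 = 9.915
M = m − 5 log₁₀(d/10) = 19.76 − 9.915 = 9.845

M ≈ 9.85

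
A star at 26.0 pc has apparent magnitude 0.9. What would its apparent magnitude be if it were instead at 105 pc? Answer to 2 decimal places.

Flux ∝ 1/d², so Δm = 5 log₁₀(d₂/d₁) = 5 log₁₀(105/26.0) = 3.031
m₂ = m₁ + Δm = 0.9 + (3.031) = 3.931

m ≈ 3.93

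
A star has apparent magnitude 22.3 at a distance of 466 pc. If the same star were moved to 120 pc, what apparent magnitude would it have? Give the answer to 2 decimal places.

Flux ∝ 1/d², so Δm = 5 log₁₀(d₂/d₁) = 5 log₁₀(120/466) = -2.946
m₂ = m₁ + Δm = 22.3 + (-2.946) = 19.354

m ≈ 19.35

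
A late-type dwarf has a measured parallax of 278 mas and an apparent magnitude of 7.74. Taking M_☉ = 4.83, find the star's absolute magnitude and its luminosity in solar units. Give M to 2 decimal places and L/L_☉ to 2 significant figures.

d = 1/p = 1000/278 mas = 3.597 pc
M = m − 5 log₁₀ d + 5 = 7.74 − 5·0.5560 + 5 = 9.960
M − M_☉ = 9.960 − 4.83 = 5.130
L/L_☉ = 10^(−0.4 × 5.130) = 8.870×10^-3

M ≈ 9.96; L/L_☉ ≈ 8.9×10^-3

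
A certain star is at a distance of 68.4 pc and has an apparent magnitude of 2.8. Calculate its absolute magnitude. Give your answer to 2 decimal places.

5 log₁₀(d/10 pc) = 5 log₁₀(68.40) − 5 = 4.175
M = m − 5 log₁₀(d/10) = 2.8 − 4.175 = -1.375

M ≈ -1.38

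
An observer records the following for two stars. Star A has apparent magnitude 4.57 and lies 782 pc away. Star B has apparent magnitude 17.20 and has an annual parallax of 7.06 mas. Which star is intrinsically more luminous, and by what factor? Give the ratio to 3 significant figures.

Star A: M = m − 5 log₁₀ d + 5 = 4.57 − 5·2.8932 + 5 = -4.896
Star B: p = 7.06 mas = 7.06×10^-3″ → d = 1/p = 141.6 pc
Star B: M = m − 5 log₁₀ d + 5 = 17.20 − 5·2.1512 + 5 = 11.444
ΔM = M_A − M_B = -4.896 − (11.444) = -16.340; smaller M is more luminous → Star A.
L ratio = 10^(0.4 |ΔM|) = 10^6.536 = 3.436×10^6

Star A is more luminous, by a factor of 3.44×10^6.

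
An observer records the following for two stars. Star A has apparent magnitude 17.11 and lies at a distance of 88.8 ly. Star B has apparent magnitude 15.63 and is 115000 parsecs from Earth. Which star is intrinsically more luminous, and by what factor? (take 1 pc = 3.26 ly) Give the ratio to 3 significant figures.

Star A: d = 88.8 ly / 3.26 = 27.24 pc
Star A: M = m − 5 log₁₀ d + 5 = 17.11 − 5·1.4352 + 5 = 14.934
Star B: M = m − 5 log₁₀ d + 5 = 15.63 − 5·5.0607 + 5 = -4.673
ΔM = M_A − M_B = 14.934 − (-4.673) = 19.608; smaller M is more luminous → Star B.
L ratio = 10^(0.4 |ΔM|) = 10^7.843 = 6.966×10^7

Star B is more luminous, by a factor of 6.97×10^7.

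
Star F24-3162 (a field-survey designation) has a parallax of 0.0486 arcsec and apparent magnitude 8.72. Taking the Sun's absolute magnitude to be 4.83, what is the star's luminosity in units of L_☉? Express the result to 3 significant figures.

d = 1/p = 1/0.0486″ = 20.58 pc
M = m − 5 log₁₀ d + 5 = 8.72 − 5·1.3134 + 5 = 7.153
M − M_☉ = 7.153 − 4.83 = 2.323
L/L_☉ = 10^(−0.4 × 2.323) = 0.1177

L/L_☉ ≈ 0.118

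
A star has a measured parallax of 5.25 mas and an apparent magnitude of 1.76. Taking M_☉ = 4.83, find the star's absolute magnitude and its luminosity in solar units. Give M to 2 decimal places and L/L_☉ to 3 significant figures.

M ≈ -4.64; L/L_☉ ≈ 6130

d = 1/p = 1000/5.25 mas = 190.5 pc
M = m − 5 log₁₀ d + 5 = 1.76 − 5·2.2798 + 5 = -4.639
M − M_☉ = -4.639 − 4.83 = -9.469
L/L_☉ = 10^(−0.4 × -9.469) = 6133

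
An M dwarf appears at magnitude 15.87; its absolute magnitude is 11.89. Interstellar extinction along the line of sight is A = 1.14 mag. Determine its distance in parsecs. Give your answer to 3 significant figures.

m − M = 5 log₁₀(d/10 pc) + A  ⇒  15.87 − (11.89) − 1.14 = 5 log₁₀(d/10)
2.840 = 5 log₁₀(d/10)
log₁₀ d = (m − M − A)/5 + 1 = 1.5680
d = 10^1.5680 = 36.98 pc

d ≈ 37.0 pc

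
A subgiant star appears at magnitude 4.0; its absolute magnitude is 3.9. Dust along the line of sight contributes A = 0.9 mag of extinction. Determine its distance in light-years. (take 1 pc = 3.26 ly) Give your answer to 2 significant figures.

m − M = 5 log₁₀(d/10 pc) + A  ⇒  4.0 − (3.9) − 0.9 = 5 log₁₀(d/10)
-0.800 = 5 log₁₀(d/10)
log₁₀ d = (m − M − A)/5 + 1 = 0.8400
d = 10^0.8400 = 6.918 pc
= 22.55 ly

d ≈ 23 ly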